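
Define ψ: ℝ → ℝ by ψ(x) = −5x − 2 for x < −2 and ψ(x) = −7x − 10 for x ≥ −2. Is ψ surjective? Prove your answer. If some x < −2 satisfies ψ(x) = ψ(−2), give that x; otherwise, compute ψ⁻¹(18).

-4

Both pieces are strictly decreasing (slopes −5 and −7), so each is injective on its own interval.
The left piece maps (−∞, −2) onto (8, ∞); the right piece maps [−2, ∞) onto (−∞, 4].
The union (8, ∞) ∪ (−∞, 4] omits the interval between 8 and 4; in particular 8 has no preimage. So ψ is not surjective.
Because the two images are disjoint, no x < −2 has ψ(x) = ψ(−2), so we compute ψ⁻¹(18): 18 lies in (8, ∞), so solve −5x − 2 = 18: x = (18 + 2)/(−5) = −4.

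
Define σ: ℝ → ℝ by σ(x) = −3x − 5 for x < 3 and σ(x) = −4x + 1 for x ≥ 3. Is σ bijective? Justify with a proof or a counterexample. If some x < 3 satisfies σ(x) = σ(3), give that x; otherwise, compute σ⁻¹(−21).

Both pieces are strictly decreasing (slopes −3 and −4), so each is injective on its own interval.
The left piece maps (−∞, 3) onto (−14, ∞); the right piece maps [3, ∞) onto (−∞, −11].
These images overlap. In particular σ(3) = −11 (right piece), and solving −3x − 5 = −11 on the left piece gives x = 2 < 3.
So σ(2) = σ(3) with 2 ≠ 3, and σ is not injective, hence not bijective. This x = 2 is the requested value below 3.

2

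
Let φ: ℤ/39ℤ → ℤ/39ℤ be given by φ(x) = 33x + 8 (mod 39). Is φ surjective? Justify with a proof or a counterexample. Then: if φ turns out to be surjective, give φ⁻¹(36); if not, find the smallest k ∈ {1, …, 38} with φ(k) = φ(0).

Since gcd(33, 39) = 3, we have 33x ≡ 0 (mod 3) for all x, so φ(x) ≡ 2 (mod 3).
But 0 ≢ 2 (mod 3), so 0 ∈ ℤ/39ℤ has no preimage. Hence φ is not surjective.
Since φ is not surjective, we find the least positive k with φ(k) = φ(0): this means 33k ≡ 0 (mod 39), i.e. 39 ∣ 33k. Since gcd(33, 39) = 3, dividing through by 3 this holds exactly when 13 ∣ 11k, and as gcd(11, 13) = 1, exactly when 13 ∣ k.
The smallest positive such k is 13.

13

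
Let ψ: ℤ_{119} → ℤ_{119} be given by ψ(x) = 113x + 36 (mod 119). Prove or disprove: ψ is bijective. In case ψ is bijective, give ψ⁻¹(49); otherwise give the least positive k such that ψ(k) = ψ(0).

Suppose ψ(s) = ψ(t) in ℤ_{119}. Then 113s + 36 ≡ 113t + 36 (mod 119), hence 113(s − t) ≡ 0 (mod 119).
Since gcd(113, 119) = 1, 113 is invertible modulo 119, therefore s − t ≡ 0 (mod 119), i.e. s = t.
We now compute 113⁻¹ mod 119 explicitly. Euclid's algorithm: 119 = 1·113 + 6, 113 = 18·6 + 5, 6 = 1·5 + 1; back-substituting gives 1 = 99·113 − 94·119, so 113⁻¹ ≡ 99 (mod 119).
Then y ↦ 99(y − 36) is a two-sided inverse to ψ, so every y ∈ ℤ_{119} has a preimage.
Thus ψ is bijective.
Since ψ is bijective, we find ψ⁻¹(49): we need 113x ≡ 49 − 36 ≡ 13 (mod 119). Using 113⁻¹ = 99: x ≡ 99·13 = 1287 = 10·119 + 97, so x = 97.
Check: ψ(97) = 113·97 + 36 = 10997 = 92·119 + 49 ≡ 49 (mod 119).

97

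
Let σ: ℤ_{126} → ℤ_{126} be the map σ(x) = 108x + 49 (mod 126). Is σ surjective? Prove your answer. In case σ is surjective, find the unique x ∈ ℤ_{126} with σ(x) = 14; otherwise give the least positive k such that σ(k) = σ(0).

7

Since gcd(108, 126) = 18, we have 108x ≡ 0 (mod 18) for all x, so σ(x) ≡ 13 (mod 18).
But 0 ≢ 13 (mod 18), so 0 ∈ ℤ_{126} has no preimage. So σ is not surjective.
Since σ is not surjective, we find the least positive k with σ(k) = σ(0): this means 108k ≡ 0 (mod 126), i.e. 126 ∣ 108k. Since gcd(108, 126) = 18, dividing through by 18 this holds exactly when 7 ∣ 6k, and as gcd(6, 7) = 1, exactly when 7 ∣ k.
The smallest positive such k is 7.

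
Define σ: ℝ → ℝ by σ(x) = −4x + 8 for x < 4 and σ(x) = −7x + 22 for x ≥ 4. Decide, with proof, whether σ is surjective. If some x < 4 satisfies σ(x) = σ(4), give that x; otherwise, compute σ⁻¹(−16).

7/2

Both pieces are strictly decreasing (slopes −4 and −7), so each is injective on its own interval.
The left piece maps (−∞, 4) onto (−8, ∞); the right piece maps [4, ∞) onto (−∞, −6].
The union (−8, ∞) ∪ (−∞, −6] covers ℝ, so σ is surjective.
For the follow-up: the images overlap, so an x < 4 with σ(x) = σ(4) exists. σ(4) = −6; solving −4x + 8 = −6 for x < 4 gives x = (−6 − 8)/(−4) = 7/2.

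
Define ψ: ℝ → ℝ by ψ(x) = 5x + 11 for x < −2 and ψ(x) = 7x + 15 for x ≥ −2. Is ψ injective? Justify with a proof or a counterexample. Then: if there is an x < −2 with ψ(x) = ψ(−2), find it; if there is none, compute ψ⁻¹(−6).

Both pieces are strictly increasing (slopes 5 and 7), so each is injective on its own interval.
The left piece maps (−∞, −2) onto (−∞, 1); the right piece maps [−2, ∞) onto [1, ∞).
These images are disjoint, so no value is attained by both pieces. Hence ψ is injective.
Because the two images are disjoint, no x < −2 has ψ(x) = ψ(−2), so we compute ψ⁻¹(−6): −6 lies in (−∞, 1), so solve 5x + 11 = −6: x = (−6 − 11)/5 = −17/5.

-17/5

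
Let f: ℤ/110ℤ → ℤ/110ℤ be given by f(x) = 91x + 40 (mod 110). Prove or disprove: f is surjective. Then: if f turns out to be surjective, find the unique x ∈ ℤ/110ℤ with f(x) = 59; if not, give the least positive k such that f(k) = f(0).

109

Since gcd(91, 110) = 1, 91 is invertible modulo 110. Euclid's algorithm: 110 = 1·91 + 19, 91 = 4·19 + 15, 19 = 1·15 + 4, 15 = 3·4 + 3, 4 = 1·3 + 1; back-substituting gives 1 = 81·91 − 67·110, so 91⁻¹ ≡ 81 (mod 110).
Then y ↦ 81(y − 40) is a two-sided inverse to f, so every y ∈ ℤ/110ℤ has a preimage.
Therefore f is surjective.
Since f is surjective, we find f⁻¹(59): we need 91x ≡ 59 − 40 ≡ 19 (mod 110). Using 91⁻¹ = 81: x ≡ 81·19 = 1539 = 13·110 + 109, so x = 109.
Check: f(109) = 91·109 + 40 = 9959 = 90·110 + 59 ≡ 59 (mod 110).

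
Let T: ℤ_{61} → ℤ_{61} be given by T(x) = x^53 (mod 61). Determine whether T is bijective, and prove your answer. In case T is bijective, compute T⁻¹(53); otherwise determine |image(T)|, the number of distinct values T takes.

33

Since 61 is prime, the nonzero elements of ℤ_{61} form a cyclic group of order 60.
As gcd(53, 60) = 1, raising to the 53rd power is a bijection on this group: if u^53 ≡ v^53 then (uv^{−1})^53 = 1, and the only element of order dividing gcd(53, 60) = 1 is 1, so u = v.
With T(0) = 0 this makes T injective on all of ℤ_{61}, hence bijective (finite equal-size domain and codomain). In particular T is bijective.
Since T is bijective, we find the preimage of 53. The inverse of x ↦ x^53 on (ℤ_{61})^× is x ↦ x^17, because 53·17 = 901 = 15·60 + 1 ≡ 1 (mod 60) and x^{60} = 1 for x ≠ 0 (Fermat). So T⁻¹(53) = 53^17 mod 61.
Repeated squaring mod 61: 53^1 ≡ 53, 53^2 ≡ 53² = 2809 ≡ 3, 53^4 ≡ 3² = 9, 53^8 ≡ 9² = 81 ≡ 20, 53^16 ≡ 20² = 400 ≡ 34. Since 17 = 16 + 1, 53^17 ≡ 34·53: 34·53 = 1802 ≡ 33. So 53^17 ≡ 33 (mod 61).
Hence T⁻¹(53) = 33.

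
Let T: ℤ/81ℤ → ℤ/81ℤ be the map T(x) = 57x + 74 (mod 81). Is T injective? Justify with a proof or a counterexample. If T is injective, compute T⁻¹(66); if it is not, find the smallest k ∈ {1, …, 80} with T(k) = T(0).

We have gcd(57, 81) = 3 > 1. Taking a = 0 and b = 27: T(0) = 74 and T(27) = 57·27 + 74 = 1613 ≡ 74 (mod 81).
So T(0) = T(27) while 0 ≠ 27, hence T is not injective.
Since T is not injective, we find the least positive k with T(k) = T(0): this means 57k ≡ 0 (mod 81), i.e. 81 ∣ 57k. Since gcd(57, 81) = 3, dividing through by 3 this holds exactly when 27 ∣ 19k, and as gcd(19, 27) = 1, exactly when 27 ∣ k.
The smallest positive such k is 27.

27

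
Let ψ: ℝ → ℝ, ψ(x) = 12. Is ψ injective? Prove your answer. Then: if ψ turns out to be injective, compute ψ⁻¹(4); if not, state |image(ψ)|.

1

ψ(0) = 12 = ψ(1) with 0 ≠ 1, so ψ is not injective.
Since ψ is not injective, we state |image(ψ)|: the image of ψ is {12}, which has 1 element.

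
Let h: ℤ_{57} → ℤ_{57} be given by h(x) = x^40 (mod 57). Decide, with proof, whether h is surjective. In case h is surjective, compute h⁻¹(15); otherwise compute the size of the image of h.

h(8): Repeated squaring mod 57: 8^1 ≡ 8, 8^2 ≡ 8² = 64 ≡ 7, 8^4 ≡ 7² = 49, 8^8 ≡ 49² = 2401 ≡ 7, 8^16 ≡ 7² = 49, 8^32 ≡ 49² = 2401 ≡ 7. Since 40 = 32 + 8, 8^40 ≡ 7·7: 7·7 = 49. So 8^40 ≡ 49 (mod 57).
h(11): Repeated squaring mod 57: 11^1 ≡ 11, 11^2 ≡ 11² = 121 ≡ 7, 11^4 ≡ 7² = 49, 11^8 ≡ 49² = 2401 ≡ 7, 11^16 ≡ 7² = 49, 11^32 ≡ 49² = 2401 ≡ 7. Since 40 = 32 + 8, 11^40 ≡ 7·7: 7·7 = 49. So 11^40 ≡ 49 (mod 57).
So h(8) = h(11) = 49 while 8 ≠ 11, so h is not injective.
A non-injective map from the 57-element set ℤ_{57} to itself takes at most 56 distinct values, so it cannot be surjective. Hence h is not surjective.
Since h is not surjective, we determine |image(h)|. Computing x^40 mod 57 for each x (by repeated squaring, reducing mod 57 at every step), the values h(0), h(1), …, h(56) are: 0, 1, 16, 24, 28, 55, 42, 7, 49, 6, 25, 49, 45, 4, 55, 9, 43, 16, 39, 19, 1, 54, 43, 28, 36, 4, 7, 30, 25, 25, 30, 7, 4, 36, 28, 43, 54, 1, 19, 39, 16, 43, 9, 55, 4, 45, 49, 25, 6, 49, 7, 42, 55, 28, 24, 16, 1.
The distinct values are {0, 1, 4, 6, 7, 9, 16, 19, 24, 25, 28, 30, 36, 39, 42, 43, 45, 49, 54, 55}; there are 20 of them.

20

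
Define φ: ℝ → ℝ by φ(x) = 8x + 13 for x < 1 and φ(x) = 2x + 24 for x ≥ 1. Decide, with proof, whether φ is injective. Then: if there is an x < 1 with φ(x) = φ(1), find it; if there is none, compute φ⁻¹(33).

Both pieces are strictly increasing (slopes 8 and 2), so each is injective on its own interval.
The left piece maps (−∞, 1) onto (−∞, 21); the right piece maps [1, ∞) onto [26, ∞).
These images are disjoint, so no value is attained by both pieces. Therefore φ is injective.
Because the two images are disjoint, no x < 1 has φ(x) = φ(1), so we compute φ⁻¹(33): 33 lies in [26, ∞), so solve 2x + 24 = 33: x = (33 − 24)/2 = 9/2.

9/2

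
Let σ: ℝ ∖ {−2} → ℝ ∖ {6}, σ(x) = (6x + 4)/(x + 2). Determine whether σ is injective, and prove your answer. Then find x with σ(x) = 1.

-2/5

Suppose σ(a) = σ(b). Cross-multiplying: (6a + 4)(b + 2) = (6b + 4)(a + 2).
Expanding both sides and cancelling the symmetric terms leaves 8·(a − b) = 0. Since 8 ≠ 0, a = b. Hence σ is injective.
Solving σ(x) = 1: cross-multiplying gives 6x + 4 = 1(x + 2), which rearranges to 5x = −2, so x = −2/5.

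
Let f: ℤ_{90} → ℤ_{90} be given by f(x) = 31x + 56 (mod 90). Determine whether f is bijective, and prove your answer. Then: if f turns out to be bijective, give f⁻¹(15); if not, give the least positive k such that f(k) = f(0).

19

By definition, f is injective when f(u) = f(v) forces u = v.
If f(u) = f(v), then 31u ≡ 31v (mod 90). Because gcd(31, 90) = 1, we may cancel 31 to get u ≡ v (mod 90).
We now compute 31⁻¹ mod 90 explicitly. Euclid's algorithm: 90 = 2·31 + 28, 31 = 1·28 + 3, 28 = 9·3 + 1; back-substituting gives 1 = 61·31 − 21·90, so 31⁻¹ ≡ 61 (mod 90).
For any y ∈ ℤ_{90}, x = 61(y − 56) mod 90 satisfies f(x) = 31·61(y − 56) + 56 ≡ y (since 31·61 ≡ 1 mod 90). So every y has a preimage.
Therefore f is bijective.
Since f is bijective, we find f⁻¹(15): we need 31x ≡ 15 − 56 ≡ 49 (mod 90). Using 31⁻¹ = 61: x ≡ 61·49 = 2989 = 33·90 + 19, so x = 19.
Check: f(19) = 31·19 + 56 = 645 = 7·90 + 15 ≡ 15 (mod 90).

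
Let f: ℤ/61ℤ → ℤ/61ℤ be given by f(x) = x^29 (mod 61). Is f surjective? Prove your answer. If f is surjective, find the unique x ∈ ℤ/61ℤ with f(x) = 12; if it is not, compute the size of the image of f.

56

Since 61 is prime, the nonzero elements of ℤ/61ℤ form a cyclic group of order 60.
As gcd(29, 60) = 1, raising to the 29th power is a bijection on this group: if u^29 ≡ v^29 then (uv^{−1})^29 = 1, and the only element of order dividing gcd(29, 60) = 1 is 1, so u = v.
With f(0) = 0 this makes f injective on all of ℤ/61ℤ, hence bijective (finite equal-size domain and codomain). In particular f is surjective.
Since f is surjective, we find the preimage of 12. The inverse of x ↦ x^29 on (ℤ/61ℤ)^× is x ↦ x^29, because 29·29 = 841 = 14·60 + 1 ≡ 1 (mod 60) and x^{60} = 1 for x ≠ 0 (Fermat). So f⁻¹(12) = 12^29 mod 61.
Repeated squaring mod 61: 12^1 ≡ 12, 12^2 ≡ 12² = 144 ≡ 22, 12^4 ≡ 22² = 484 ≡ 57, 12^8 ≡ 57² = 3249 ≡ 16, 12^16 ≡ 16² = 256 ≡ 12. Since 29 = 16 + 8 + 4 + 1, 12^29 ≡ 12·16·57·12: 12·16 = 192 ≡ 9, then 9·57 = 513 ≡ 25, then 25·12 = 300 ≡ 56. So 12^29 ≡ 56 (mod 61).
Hence f⁻¹(12) = 56.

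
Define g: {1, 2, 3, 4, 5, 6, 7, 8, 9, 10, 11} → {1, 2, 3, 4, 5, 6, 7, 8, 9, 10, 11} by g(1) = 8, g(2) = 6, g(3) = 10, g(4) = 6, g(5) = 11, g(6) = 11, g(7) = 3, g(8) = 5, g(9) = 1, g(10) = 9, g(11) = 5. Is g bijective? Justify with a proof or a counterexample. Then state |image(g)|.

8

g(2) = 6 = g(4) with 2 ≠ 4, so g is not injective, hence not bijective.
The image of g is {1, 3, 5, 6, 8, 9, 10, 11}, which has 8 elements.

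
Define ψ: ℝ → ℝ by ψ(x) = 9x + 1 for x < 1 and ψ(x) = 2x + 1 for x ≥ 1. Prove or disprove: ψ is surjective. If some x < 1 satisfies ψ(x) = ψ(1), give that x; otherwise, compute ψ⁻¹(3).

2/9

Both pieces are strictly increasing (slopes 9 and 2), so each is injective on its own interval.
The left piece maps (−∞, 1) onto (−∞, 10); the right piece maps [1, ∞) onto [3, ∞).
The union (−∞, 10) ∪ [3, ∞) covers ℝ, so ψ is surjective.
For the follow-up: the images overlap, so an x < 1 with ψ(x) = ψ(1) exists. ψ(1) = 3; solving 9x + 1 = 3 for x < 1 gives x = (3 − 1)/9 = 2/9.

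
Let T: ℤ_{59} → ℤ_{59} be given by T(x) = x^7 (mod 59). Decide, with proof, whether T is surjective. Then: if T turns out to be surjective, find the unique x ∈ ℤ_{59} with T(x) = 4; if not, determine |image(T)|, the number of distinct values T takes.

3

Since 59 is prime, the nonzero elements of ℤ_{59} form a cyclic group of order 58.
As gcd(7, 58) = 1, raising to the 7th power is a bijection on this group: if u^7 ≡ v^7 then (uv^{−1})^7 = 1, and the only element of order dividing gcd(7, 58) = 1 is 1, so u = v.
With T(0) = 0 this makes T injective on all of ℤ_{59}, hence bijective (finite equal-size domain and codomain). In particular T is surjective.
Since T is surjective, we find the preimage of 4. The inverse of x ↦ x^7 on (ℤ_{59})^× is x ↦ x^25, because 7·25 = 175 = 3·58 + 1 ≡ 1 (mod 58) and x^{58} = 1 for x ≠ 0 (Fermat). So T⁻¹(4) = 4^25 mod 59.
Repeated squaring mod 59: 4^1 ≡ 4, 4^2 ≡ 4² = 16, 4^4 ≡ 16² = 256 ≡ 20, 4^8 ≡ 20² = 400 ≡ 46, 4^16 ≡ 46² = 2116 ≡ 51. Since 25 = 16 + 8 + 1, 4^25 ≡ 51·46·4: 51·46 = 2346 ≡ 45, then 45·4 = 180 ≡ 3. So 4^25 ≡ 3 (mod 59).
Hence T⁻¹(4) = 3.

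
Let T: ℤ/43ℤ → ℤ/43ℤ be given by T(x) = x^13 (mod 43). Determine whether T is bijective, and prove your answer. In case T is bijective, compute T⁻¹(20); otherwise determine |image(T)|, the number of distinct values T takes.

Since 43 is prime, the nonzero elements of ℤ/43ℤ form a cyclic group of order 42.
As gcd(13, 42) = 1, raising to the 13th power is a bijection on this group: if x_1^13 ≡ x_2^13 then (x_1x_2^{−1})^13 = 1, and the only element of order dividing gcd(13, 42) = 1 is 1, so x_1 = x_2.
With T(0) = 0 this makes T injective on all of ℤ/43ℤ, hence bijective (finite equal-size domain and codomain). In particular T is bijective.
Since T is bijective, we find the preimage of 20. The inverse of x ↦ x^13 on (ℤ/43ℤ)^× is x ↦ x^13, because 13·13 = 169 = 4·42 + 1 ≡ 1 (mod 42) and x^{42} = 1 for x ≠ 0 (Fermat). So T⁻¹(20) = 20^13 mod 43.
Repeated squaring mod 43: 20^1 ≡ 20, 20^2 ≡ 20² = 400 ≡ 13, 20^4 ≡ 13² = 169 ≡ 40, 20^8 ≡ 40² = 1600 ≡ 9. Since 13 = 8 + 4 + 1, 20^13 ≡ 9·40·20: 9·40 = 360 ≡ 16, then 16·20 = 320 ≡ 19. So 20^13 ≡ 19 (mod 43).
Hence T⁻¹(20) = 19.

19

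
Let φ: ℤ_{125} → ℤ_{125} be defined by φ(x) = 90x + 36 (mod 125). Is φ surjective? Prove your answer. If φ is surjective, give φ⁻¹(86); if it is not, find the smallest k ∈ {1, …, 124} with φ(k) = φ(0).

25

Since gcd(90, 125) = 5, we have 90x ≡ 0 (mod 5) for all x, so φ(x) ≡ 1 (mod 5).
But 0 ≢ 1 (mod 5), so 0 ∈ ℤ_{125} has no preimage. Hence φ is not surjective.
Since φ is not surjective, we find the least positive k with φ(k) = φ(0): this means 90k ≡ 0 (mod 125), i.e. 125 ∣ 90k. Since gcd(90, 125) = 5, dividing through by 5 this holds exactly when 25 ∣ 18k, and as gcd(18, 25) = 1, exactly when 25 ∣ k.
The smallest positive such k is 25.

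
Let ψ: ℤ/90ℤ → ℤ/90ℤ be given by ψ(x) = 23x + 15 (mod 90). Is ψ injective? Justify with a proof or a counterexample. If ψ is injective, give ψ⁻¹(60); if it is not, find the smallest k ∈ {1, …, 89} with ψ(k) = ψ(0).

Suppose ψ(u) = ψ(v) in ℤ/90ℤ. Then 23u + 15 ≡ 23v + 15 (mod 90), hence 23(u − v) ≡ 0 (mod 90).
Since gcd(23, 90) = 1, 23 is invertible modulo 90, hence u − v ≡ 0 (mod 90), i.e. u = v.
So ψ is injective.
We now compute 23⁻¹ mod 90 explicitly. Euclid's algorithm: 90 = 3·23 + 21, 23 = 1·21 + 2, 21 = 10·2 + 1; back-substituting gives 1 = 47·23 − 12·90, so 23⁻¹ ≡ 47 (mod 90).
Since ψ is injective, we compute ψ⁻¹(60): solve 23x + 15 ≡ 60 (mod 90), i.e. 23x ≡ 45 (mod 90).
Multiplying by 23⁻¹ = 47 gives x ≡ 47·45 = 2115 = 23·90 + 45 ≡ 45 (mod 90).
Check: ψ(45) = 23·45 + 15 = 1050 = 11·90 + 60 ≡ 60 (mod 90).

45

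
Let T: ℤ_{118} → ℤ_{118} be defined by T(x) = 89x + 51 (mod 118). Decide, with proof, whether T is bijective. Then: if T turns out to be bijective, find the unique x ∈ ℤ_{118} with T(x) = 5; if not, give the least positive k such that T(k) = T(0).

Suppose T(u) = T(v) in ℤ_{118}. Then 89u + 51 ≡ 89v + 51 (mod 118), so 89(u − v) ≡ 0 (mod 118).
Since gcd(89, 118) = 1, 89 is invertible modulo 118, so u − v ≡ 0 (mod 118), i.e. u = v.
We now compute 89⁻¹ mod 118 explicitly. Euclid's algorithm: 118 = 1·89 + 29, 89 = 3·29 + 2, 29 = 14·2 + 1; back-substituting gives 1 = 61·89 − 46·118, so 89⁻¹ ≡ 61 (mod 118).
For any y ∈ ℤ_{118}, x = 61(y − 51) mod 118 satisfies T(x) = 89·61(y − 51) + 51 ≡ y (since 89·61 ≡ 1 mod 118). So every y has a preimage.
So T is bijective.
Since T is bijective, we compute T⁻¹(5): solve 89x + 51 ≡ 5 (mod 118), i.e. 89x ≡ 72 (mod 118).
Multiplying by 89⁻¹ = 61 gives x ≡ 61·72 = 4392 = 37·118 + 26 ≡ 26 (mod 118).
Check: T(26) = 89·26 + 51 = 2365 = 20·118 + 5 ≡ 5 (mod 118).

26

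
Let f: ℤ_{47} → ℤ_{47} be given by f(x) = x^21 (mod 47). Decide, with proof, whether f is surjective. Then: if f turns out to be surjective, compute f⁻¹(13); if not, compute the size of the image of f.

Since 47 is prime, the nonzero elements of ℤ_{47} form a cyclic group of order 46.
As gcd(21, 46) = 1, raising to the 21st power is a bijection on this group: if s^21 ≡ t^21 then (st^{−1})^21 = 1, and the only element of order dividing gcd(21, 46) = 1 is 1, so s = t.
With f(0) = 0 this makes f injective on all of ℤ_{47}, hence bijective (finite equal-size domain and codomain). In particular f is surjective.
Since f is surjective, we find the preimage of 13. The inverse of x ↦ x^21 on (ℤ_{47})^× is x ↦ x^11, because 21·11 = 231 = 5·46 + 1 ≡ 1 (mod 46) and x^{46} = 1 for x ≠ 0 (Fermat). So f⁻¹(13) = 13^11 mod 47.
Repeated squaring mod 47: 13^1 ≡ 13, 13^2 ≡ 13² = 169 ≡ 28, 13^4 ≡ 28² = 784 ≡ 32, 13^8 ≡ 32² = 1024 ≡ 37. Since 11 = 8 + 2 + 1, 13^11 ≡ 37·28·13: 37·28 = 1036 ≡ 2, then 2·13 = 26. So 13^11 ≡ 26 (mod 47).
Hence f⁻¹(13) = 26.

26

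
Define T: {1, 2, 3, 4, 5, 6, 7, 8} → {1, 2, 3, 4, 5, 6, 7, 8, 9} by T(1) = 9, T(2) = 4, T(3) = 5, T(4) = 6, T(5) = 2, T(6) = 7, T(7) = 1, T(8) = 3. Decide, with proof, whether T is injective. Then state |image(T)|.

The values T(1), …, T(8) are 9, 4, 5, 6, 2, 7, 1, 3 — all distinct.
So T(s) = T(t) only when s = t, and T is injective.
The image of T is {1, 2, 3, 4, 5, 6, 7, 9}, which has 8 elements.

8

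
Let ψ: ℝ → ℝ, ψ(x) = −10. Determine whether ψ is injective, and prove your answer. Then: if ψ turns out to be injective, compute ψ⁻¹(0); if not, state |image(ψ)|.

1

Recall: injectivity means: for all s, t in the domain, ψ(s) = ψ(t) implies s = t.
ψ(0) = −10 = ψ(1) with 0 ≠ 1, so ψ is not injective.
Since ψ is not injective, we state |image(ψ)|: the image of ψ is {−10}, which has 1 element.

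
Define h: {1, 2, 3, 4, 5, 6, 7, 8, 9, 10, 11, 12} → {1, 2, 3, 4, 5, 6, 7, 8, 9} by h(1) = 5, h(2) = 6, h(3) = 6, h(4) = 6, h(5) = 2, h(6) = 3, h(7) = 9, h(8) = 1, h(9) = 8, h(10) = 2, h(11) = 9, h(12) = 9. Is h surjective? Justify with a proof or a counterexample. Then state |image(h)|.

7

No element maps to 4, so h is not surjective.
The image of h is {1, 2, 3, 5, 6, 8, 9}, which has 7 elements.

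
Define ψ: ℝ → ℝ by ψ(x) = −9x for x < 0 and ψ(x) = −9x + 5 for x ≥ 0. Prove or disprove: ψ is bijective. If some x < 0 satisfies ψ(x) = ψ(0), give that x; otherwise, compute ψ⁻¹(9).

-5/9

Both pieces are strictly decreasing (slopes −9 and −9), so each is injective on its own interval.
The left piece maps (−∞, 0) onto (0, ∞); the right piece maps [0, ∞) onto (−∞, 5].
These images overlap. In particular ψ(0) = 5 (right piece), and solving −9x = 5 on the left piece gives x = −5/9 < 0.
So ψ(−5/9) = ψ(0) with −5/9 ≠ 0, and ψ is not injective, hence not bijective. This x = −5/9 is the requested value below 0.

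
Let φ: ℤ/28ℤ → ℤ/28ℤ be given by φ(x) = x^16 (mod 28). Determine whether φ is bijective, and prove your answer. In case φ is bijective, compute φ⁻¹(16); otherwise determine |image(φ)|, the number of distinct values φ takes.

8

φ(6): Repeated squaring mod 28: 6^1 ≡ 6, 6^2 ≡ 6² = 36 ≡ 8, 6^4 ≡ 8² = 64 ≡ 8, 6^8 ≡ 8² = 64 ≡ 8, 6^16 ≡ 8² = 64 ≡ 8. So 6^16 ≡ 8 (mod 28).
φ(8): Repeated squaring mod 28: 8^1 ≡ 8, 8^2 ≡ 8² = 64 ≡ 8, 8^4 ≡ 8² = 64 ≡ 8, 8^8 ≡ 8² = 64 ≡ 8, 8^16 ≡ 8² = 64 ≡ 8. So 8^16 ≡ 8 (mod 28).
So φ(6) = φ(8) = 8 while 6 ≠ 8, hence φ is not injective, hence not bijective.
Since φ is not bijective, we determine |image(φ)|. Computing x^16 mod 28 for each x (by repeated squaring, reducing mod 28 at every step), the values φ(0), φ(1), …, φ(27) are: 0, 1, 16, 25, 4, 9, 8, 21, 8, 9, 4, 25, 16, 1, 0, 1, 16, 25, 4, 9, 8, 21, 8, 9, 4, 25, 16, 1.
The distinct values are {0, 1, 4, 8, 9, 16, 21, 25}; there are 8 of them.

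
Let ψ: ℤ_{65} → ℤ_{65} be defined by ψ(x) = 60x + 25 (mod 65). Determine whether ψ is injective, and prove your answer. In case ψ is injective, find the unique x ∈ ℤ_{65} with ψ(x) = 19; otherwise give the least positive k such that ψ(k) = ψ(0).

By definition, ψ is injective when ψ(s) = ψ(t) forces s = t.
We have gcd(60, 65) = 5 > 1. Taking s = 0 and t = 13: ψ(0) = 25 and ψ(13) = 60·13 + 25 = 805 ≡ 25 (mod 65).
So ψ(0) = ψ(13) while 0 ≠ 13, so ψ is not injective.
Since ψ is not injective, we find the least positive k with ψ(k) = ψ(0): this means 60k ≡ 0 (mod 65), i.e. 65 ∣ 60k. Since gcd(60, 65) = 5, dividing through by 5 this holds exactly when 13 ∣ 12k, and as gcd(12, 13) = 1, exactly when 13 ∣ k.
The smallest positive such k is 13.

13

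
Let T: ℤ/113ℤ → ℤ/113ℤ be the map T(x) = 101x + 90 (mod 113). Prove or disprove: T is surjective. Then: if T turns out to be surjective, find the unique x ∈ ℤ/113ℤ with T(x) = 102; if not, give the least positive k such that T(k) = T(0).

Since gcd(101, 113) = 1, 101 is invertible modulo 113. Euclid's algorithm: 113 = 1·101 + 12, 101 = 8·12 + 5, 12 = 2·5 + 2, 5 = 2·2 + 1; back-substituting gives 1 = 47·101 − 42·113, so 101⁻¹ ≡ 47 (mod 113).
For any y ∈ ℤ/113ℤ, x = 47(y − 90) mod 113 satisfies T(x) = 101·47(y − 90) + 90 ≡ y (since 101·47 ≡ 1 mod 113). So every y has a preimage.
Hence T is surjective.
Since T is surjective, we compute T⁻¹(102): solve 101x + 90 ≡ 102 (mod 113), i.e. 101x ≡ 12 (mod 113).
Multiplying by 101⁻¹ = 47 gives x ≡ 47·12 = 564 = 4·113 + 112 ≡ 112 (mod 113).
Check: T(112) = 101·112 + 90 = 11402 = 100·113 + 102 ≡ 102 (mod 113).

112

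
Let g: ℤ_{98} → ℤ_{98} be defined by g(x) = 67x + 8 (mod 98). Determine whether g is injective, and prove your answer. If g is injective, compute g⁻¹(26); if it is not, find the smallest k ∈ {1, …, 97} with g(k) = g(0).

By definition, injectivity means: for all u, v in the domain, g(u) = g(v) implies u = v.
Suppose g(u) = g(v) in ℤ_{98}. Then 67u + 8 ≡ 67v + 8 (mod 98), so 67(u − v) ≡ 0 (mod 98).
Since gcd(67, 98) = 1, 67 is invertible modulo 98, hence u − v ≡ 0 (mod 98), i.e. u = v.
Therefore g is injective.
We now compute 67⁻¹ mod 98 explicitly. Euclid's algorithm: 98 = 1·67 + 31, 67 = 2·31 + 5, 31 = 6·5 + 1; back-substituting gives 1 = 79·67 − 54·98, so 67⁻¹ ≡ 79 (mod 98).
Since g is injective, we compute g⁻¹(26): solve 67x + 8 ≡ 26 (mod 98), i.e. 67x ≡ 18 (mod 98).
Multiplying by 67⁻¹ = 79 gives x ≡ 79·18 = 1422 = 14·98 + 50 ≡ 50 (mod 98).
Check: g(50) = 67·50 + 8 = 3358 = 34·98 + 26 ≡ 26 (mod 98).

50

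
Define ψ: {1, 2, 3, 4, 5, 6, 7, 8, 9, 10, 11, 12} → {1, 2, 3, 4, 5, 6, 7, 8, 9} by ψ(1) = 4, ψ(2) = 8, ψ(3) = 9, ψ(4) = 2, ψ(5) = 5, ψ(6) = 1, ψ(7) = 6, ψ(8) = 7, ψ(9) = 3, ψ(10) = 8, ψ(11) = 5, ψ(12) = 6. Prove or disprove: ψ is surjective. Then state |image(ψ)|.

Every element of the codomain has a preimage: 1 = ψ(6), 2 = ψ(4), 3 = ψ(9), 4 = ψ(1), 5 = ψ(5), 6 = ψ(7), 7 = ψ(8), 8 = ψ(2), 9 = ψ(3).
Therefore ψ is surjective.
The image of ψ is {1, 2, 3, 4, 5, 6, 7, 8, 9}, which has 9 elements.

9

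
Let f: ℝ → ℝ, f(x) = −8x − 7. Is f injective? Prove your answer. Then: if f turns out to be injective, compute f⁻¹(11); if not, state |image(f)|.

Recall that injectivity means: for all a, b in the domain, f(a) = f(b) implies a = b.
Suppose f(a) = f(b). Then −8a − 7 = −8b − 7, thus −8a = −8b, thus a = b.
So f is injective.
Since f is injective, we compute f⁻¹(11) = (11 + 7)/(−8) = −9/4.

-9/4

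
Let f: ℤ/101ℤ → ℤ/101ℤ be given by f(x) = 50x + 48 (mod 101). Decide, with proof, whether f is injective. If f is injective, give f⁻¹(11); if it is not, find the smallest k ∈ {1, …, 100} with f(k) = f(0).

74

Recall: injectivity means: for all s, t in the domain, f(s) = f(t) implies s = t.
If f(s) = f(t), then 50s ≡ 50t (mod 101). Because gcd(50, 101) = 1, we may cancel 50 to get s ≡ t (mod 101).
So f is injective.
We now compute 50⁻¹ mod 101 explicitly. Euclid's algorithm: 101 = 2·50 + 1; back-substituting gives 1 = 99·50 − 49·101, so 50⁻¹ ≡ 99 (mod 101).
Since f is injective, we compute f⁻¹(11): solve 50x + 48 ≡ 11 (mod 101), i.e. 50x ≡ 64 (mod 101).
Multiplying by 50⁻¹ = 99 gives x ≡ 99·64 = 6336 = 62·101 + 74 ≡ 74 (mod 101).
Check: f(74) = 50·74 + 48 = 3748 = 37·101 + 11 ≡ 11 (mod 101).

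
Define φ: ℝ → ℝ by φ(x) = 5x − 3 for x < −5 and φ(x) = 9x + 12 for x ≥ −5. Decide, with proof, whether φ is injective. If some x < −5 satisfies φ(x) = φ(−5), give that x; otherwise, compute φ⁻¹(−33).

Both pieces are strictly increasing (slopes 5 and 9), so each is injective on its own interval.
The left piece maps (−∞, −5) onto (−∞, −28); the right piece maps [−5, ∞) onto [−33, ∞).
These images overlap. In particular φ(−5) = −33 (right piece), and solving 5x − 3 = −33 on the left piece gives x = −6 < −5.
So φ(−6) = φ(−5) with −6 ≠ −5, and φ is not injective. This x = −6 is the requested value below −5.

-6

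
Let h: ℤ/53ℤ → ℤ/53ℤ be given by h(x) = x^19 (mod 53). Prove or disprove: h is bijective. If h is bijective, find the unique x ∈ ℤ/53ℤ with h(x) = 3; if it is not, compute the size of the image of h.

21

Since 53 is prime, the nonzero elements of ℤ/53ℤ form a cyclic group of order 52.
As gcd(19, 52) = 1, raising to the 19th power is a bijection on this group: if u^19 ≡ v^19 then (uv^{−1})^19 = 1, and the only element of order dividing gcd(19, 52) = 1 is 1, so u = v.
With h(0) = 0 this makes h injective on all of ℤ/53ℤ, hence bijective (finite equal-size domain and codomain). In particular h is bijective.
Since h is bijective, we find the preimage of 3. The inverse of x ↦ x^19 on (ℤ/53ℤ)^× is x ↦ x^11, because 19·11 = 209 = 4·52 + 1 ≡ 1 (mod 52) and x^{52} = 1 for x ≠ 0 (Fermat). So h⁻¹(3) = 3^11 mod 53.
Repeated squaring mod 53: 3^1 ≡ 3, 3^2 ≡ 3² = 9, 3^4 ≡ 9² = 81 ≡ 28, 3^8 ≡ 28² = 784 ≡ 42. Since 11 = 8 + 2 + 1, 3^11 ≡ 42·9·3: 42·9 = 378 ≡ 7, then 7·3 = 21. So 3^11 ≡ 21 (mod 53).
Hence h⁻¹(3) = 21.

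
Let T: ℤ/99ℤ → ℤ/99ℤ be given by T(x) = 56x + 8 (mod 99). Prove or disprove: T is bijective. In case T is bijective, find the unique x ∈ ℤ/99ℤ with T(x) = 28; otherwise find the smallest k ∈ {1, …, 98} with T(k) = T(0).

64

Recall that T is injective if T(a) = T(b) implies a = b.
Suppose T(a) = T(b) in ℤ/99ℤ. Then 56a + 8 ≡ 56b + 8 (mod 99), hence 56(a − b) ≡ 0 (mod 99).
Since gcd(56, 99) = 1, 56 is invertible modulo 99, so a − b ≡ 0 (mod 99), i.e. a = b.
We now compute 56⁻¹ mod 99 explicitly. Euclid's algorithm: 99 = 1·56 + 43, 56 = 1·43 + 13, 43 = 3·13 + 4, 13 = 3·4 + 1; back-substituting gives 1 = 23·56 − 13·99, so 56⁻¹ ≡ 23 (mod 99).
For any y ∈ ℤ/99ℤ, x = 23(y − 8) mod 99 satisfies T(x) = 56·23(y − 8) + 8 ≡ y (since 56·23 ≡ 1 mod 99). So every y has a preimage.
So T is bijective.
Since T is bijective, we compute T⁻¹(28): solve 56x + 8 ≡ 28 (mod 99), i.e. 56x ≡ 20 (mod 99).
Multiplying by 56⁻¹ = 23 gives x ≡ 23·20 = 460 = 4·99 + 64 ≡ 64 (mod 99).
Check: T(64) = 56·64 + 8 = 3592 = 36·99 + 28 ≡ 28 (mod 99).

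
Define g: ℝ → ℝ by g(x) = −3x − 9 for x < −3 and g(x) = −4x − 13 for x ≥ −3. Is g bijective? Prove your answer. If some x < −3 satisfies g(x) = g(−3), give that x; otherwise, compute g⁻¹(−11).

Both pieces are strictly decreasing (slopes −3 and −4), so each is injective on its own interval.
The left piece maps (−∞, −3) onto (0, ∞); the right piece maps [−3, ∞) onto (−∞, −1].
The images leave a gap (0 has no preimage), so g is not surjective, hence not bijective.
Because the two images are disjoint, no x < −3 has g(x) = g(−3), so we compute g⁻¹(−11): −11 lies in (−∞, −1], so solve −4x − 13 = −11: x = (−11 + 13)/(−4) = −1/2.

-1/2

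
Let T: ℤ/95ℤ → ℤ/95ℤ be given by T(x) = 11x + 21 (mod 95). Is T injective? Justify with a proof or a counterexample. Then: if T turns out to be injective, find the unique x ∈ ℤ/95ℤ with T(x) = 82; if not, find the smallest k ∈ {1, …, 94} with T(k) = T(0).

Recall that injectivity means: for all a, b in the domain, T(a) = T(b) implies a = b.
If T(a) = T(b), then 11a ≡ 11b (mod 95). Because gcd(11, 95) = 1, we may cancel 11 to get a ≡ b (mod 95).
So T is injective.
We now compute 11⁻¹ mod 95 explicitly. Euclid's algorithm: 95 = 8·11 + 7, 11 = 1·7 + 4, 7 = 1·4 + 3, 4 = 1·3 + 1; back-substituting gives 1 = 26·11 − 3·95, so 11⁻¹ ≡ 26 (mod 95).
Since T is injective, we find T⁻¹(82): we need 11x ≡ 82 − 21 ≡ 61 (mod 95). Using 11⁻¹ = 26: x ≡ 26·61 = 1586 = 16·95 + 66, so x = 66.
Check: T(66) = 11·66 + 21 = 747 = 7·95 + 82 ≡ 82 (mod 95).

66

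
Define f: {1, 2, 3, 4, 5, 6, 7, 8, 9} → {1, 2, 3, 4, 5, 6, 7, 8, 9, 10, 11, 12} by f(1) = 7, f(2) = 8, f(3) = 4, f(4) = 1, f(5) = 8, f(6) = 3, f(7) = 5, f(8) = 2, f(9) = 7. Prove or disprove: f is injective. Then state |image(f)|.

7

f(2) = 8 = f(5) with 2 ≠ 5, so f is not injective.
The image of f is {1, 2, 3, 4, 5, 7, 8}, which has 7 elements.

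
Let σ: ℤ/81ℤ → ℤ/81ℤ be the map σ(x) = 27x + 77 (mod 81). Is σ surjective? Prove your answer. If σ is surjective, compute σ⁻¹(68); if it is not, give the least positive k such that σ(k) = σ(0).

By definition, surjectivity means every element of the codomain has a preimage under σ.
Since gcd(27, 81) = 27, we have 27x ≡ 0 (mod 27) for all x, so σ(x) ≡ 23 (mod 27).
But 0 ≢ 23 (mod 27), so 0 ∈ ℤ/81ℤ has no preimage. So σ is not surjective.
Since σ is not surjective, we find the least positive k with σ(k) = σ(0): this means 27k ≡ 0 (mod 81), i.e. 81 ∣ 27k. Since gcd(27, 81) = 27, dividing through by 27 this holds exactly when 3 ∣ k.
The smallest positive such k is 3.

3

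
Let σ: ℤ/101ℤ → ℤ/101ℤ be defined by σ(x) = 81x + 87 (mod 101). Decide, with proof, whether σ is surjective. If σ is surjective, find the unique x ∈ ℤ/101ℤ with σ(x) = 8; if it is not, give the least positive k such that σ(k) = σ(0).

9

Recall that σ is surjective if every y in the codomain equals σ(x) for some x in the domain.
Since gcd(81, 101) = 1, 81 is invertible modulo 101. Euclid's algorithm: 101 = 1·81 + 20, 81 = 4·20 + 1; back-substituting gives 1 = 5·81 − 4·101, so 81⁻¹ ≡ 5 (mod 101).
Then y ↦ 5(y − 87) is a two-sided inverse to σ, so every y ∈ ℤ/101ℤ has a preimage.
Hence σ is surjective.
Since σ is surjective, we compute σ⁻¹(8): solve 81x + 87 ≡ 8 (mod 101), i.e. 81x ≡ 22 (mod 101).
Multiplying by 81⁻¹ = 5 gives x ≡ 5·22 = 110 = 1·101 + 9 ≡ 9 (mod 101).
Check: σ(9) = 81·9 + 87 = 816 = 8·101 + 8 ≡ 8 (mod 101).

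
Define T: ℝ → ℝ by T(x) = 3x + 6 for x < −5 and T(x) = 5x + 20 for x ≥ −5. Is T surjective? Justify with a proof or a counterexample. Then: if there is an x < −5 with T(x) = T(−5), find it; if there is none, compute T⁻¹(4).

Both pieces are strictly increasing (slopes 3 and 5), so each is injective on its own interval.
The left piece maps (−∞, −5) onto (−∞, −9); the right piece maps [−5, ∞) onto [−5, ∞).
The union (−∞, −9) ∪ [−5, ∞) omits the interval between −9 and −5; in particular −9 has no preimage. So T is not surjective.
Because the two images are disjoint, no x < −5 has T(x) = T(−5), so we compute T⁻¹(4): 4 lies in [−5, ∞), so solve 5x + 20 = 4: x = (4 − 20)/5 = −16/5.

-16/5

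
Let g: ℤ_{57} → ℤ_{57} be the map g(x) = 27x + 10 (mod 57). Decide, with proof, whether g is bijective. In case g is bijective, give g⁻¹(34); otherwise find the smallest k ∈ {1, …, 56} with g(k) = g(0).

19

By definition, injectivity means: for all u, v in the domain, g(u) = g(v) implies u = v.
We have gcd(27, 57) = 3 > 1. Taking u = 0 and v = 19: g(0) = 10 and g(19) = 27·19 + 10 = 523 ≡ 10 (mod 57).
So g(0) = g(19) while 0 ≠ 19, therefore g is not injective, hence not bijective.
Since g is not bijective, we find the least positive k with g(k) = g(0): this means 27k ≡ 0 (mod 57), i.e. 57 ∣ 27k. Since gcd(27, 57) = 3, dividing through by 3 this holds exactly when 19 ∣ 9k, and as gcd(9, 19) = 1, exactly when 19 ∣ k.
The smallest positive such k is 19.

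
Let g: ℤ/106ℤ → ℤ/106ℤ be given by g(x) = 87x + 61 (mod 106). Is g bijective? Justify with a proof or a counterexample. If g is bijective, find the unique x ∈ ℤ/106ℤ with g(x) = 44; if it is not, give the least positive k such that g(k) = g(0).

79

Recall: g is injective when g(s) = g(t) forces s = t.
Suppose g(s) = g(t) in ℤ/106ℤ. Then 87s + 61 ≡ 87t + 61 (mod 106), hence 87(s − t) ≡ 0 (mod 106).
Since gcd(87, 106) = 1, 87 is invertible modulo 106, therefore s − t ≡ 0 (mod 106), i.e. s = t.
We now compute 87⁻¹ mod 106 explicitly. Euclid's algorithm: 106 = 1·87 + 19, 87 = 4·19 + 11, 19 = 1·11 + 8, 11 = 1·8 + 3, 8 = 2·3 + 2, 3 = 1·2 + 1; back-substituting gives 1 = 39·87 − 32·106, so 87⁻¹ ≡ 39 (mod 106).
Then y ↦ 39(y − 61) is a two-sided inverse to g, so every y ∈ ℤ/106ℤ has a preimage.
So g is bijective.
Since g is bijective, we find g⁻¹(44): we need 87x ≡ 44 − 61 ≡ 89 (mod 106). Using 87⁻¹ = 39: x ≡ 39·89 = 3471 = 32·106 + 79, so x = 79.
Check: g(79) = 87·79 + 61 = 6934 = 65·106 + 44 ≡ 44 (mod 106).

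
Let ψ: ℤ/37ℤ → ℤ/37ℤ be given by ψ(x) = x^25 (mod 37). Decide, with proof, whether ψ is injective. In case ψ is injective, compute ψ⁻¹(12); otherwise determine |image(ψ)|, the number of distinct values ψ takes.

16

Since 37 is prime, the nonzero elements of ℤ/37ℤ form a cyclic group of order 36.
As gcd(25, 36) = 1, raising to the 25th power is a bijection on this group: if u^25 ≡ v^25 then (uv^{−1})^25 = 1, and the only element of order dividing gcd(25, 36) = 1 is 1, so u = v.
With ψ(0) = 0 this makes ψ injective on all of ℤ/37ℤ, hence bijective (finite equal-size domain and codomain). In particular ψ is injective.
Since ψ is injective, we find the preimage of 12. The inverse of x ↦ x^25 on (ℤ/37ℤ)^× is x ↦ x^13, because 25·13 = 325 = 9·36 + 1 ≡ 1 (mod 36) and x^{36} = 1 for x ≠ 0 (Fermat). So ψ⁻¹(12) = 12^13 mod 37.
Repeated squaring mod 37: 12^1 ≡ 12, 12^2 ≡ 12² = 144 ≡ 33, 12^4 ≡ 33² = 1089 ≡ 16, 12^8 ≡ 16² = 256 ≡ 34. Since 13 = 8 + 4 + 1, 12^13 ≡ 34·16·12: 34·16 = 544 ≡ 26, then 26·12 = 312 ≡ 16. So 12^13 ≡ 16 (mod 37).
Hence ψ⁻¹(12) = 16.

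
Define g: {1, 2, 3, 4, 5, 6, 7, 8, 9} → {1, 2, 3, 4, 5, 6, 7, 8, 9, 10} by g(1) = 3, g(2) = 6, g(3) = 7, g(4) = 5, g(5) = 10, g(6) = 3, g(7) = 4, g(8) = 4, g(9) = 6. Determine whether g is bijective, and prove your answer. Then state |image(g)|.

g(1) = 3 = g(6) with 1 ≠ 6, so g is not injective, hence not bijective.
The image of g is {3, 4, 5, 6, 7, 10}, which has 6 elements.

6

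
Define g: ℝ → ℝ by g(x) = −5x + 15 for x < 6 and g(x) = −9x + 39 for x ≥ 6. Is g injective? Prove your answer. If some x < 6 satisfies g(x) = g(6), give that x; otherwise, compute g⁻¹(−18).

Both pieces are strictly decreasing (slopes −5 and −9), so each is injective on its own interval.
The left piece maps (−∞, 6) onto (−15, ∞); the right piece maps [6, ∞) onto (−∞, −15].
These images are disjoint, so no value is attained by both pieces. Therefore g is injective.
Because the two images are disjoint, no x < 6 has g(x) = g(6), so we compute g⁻¹(−18): −18 lies in (−∞, −15], so solve −9x + 39 = −18: x = (−18 − 39)/(−9) = 19/3.

19/3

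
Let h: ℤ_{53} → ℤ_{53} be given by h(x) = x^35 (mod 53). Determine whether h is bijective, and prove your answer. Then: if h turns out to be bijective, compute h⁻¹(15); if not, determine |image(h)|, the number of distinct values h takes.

Since 53 is prime, the nonzero elements of ℤ_{53} form a cyclic group of order 52.
As gcd(35, 52) = 1, raising to the 35th power is a bijection on this group: if a^35 ≡ b^35 then (ab^{−1})^35 = 1, and the only element of order dividing gcd(35, 52) = 1 is 1, so a = b.
With h(0) = 0 this makes h injective on all of ℤ_{53}, hence bijective (finite equal-size domain and codomain). In particular h is bijective.
Since h is bijective, we find the preimage of 15. The inverse of x ↦ x^35 on (ℤ_{53})^× is x ↦ x^3, because 35·3 = 105 = 2·52 + 1 ≡ 1 (mod 52) and x^{52} = 1 for x ≠ 0 (Fermat). So h⁻¹(15) = 15^3 mod 53.
Repeated squaring mod 53: 15^1 ≡ 15, 15^2 ≡ 15² = 225 ≡ 13. Since 3 = 2 + 1, 15^3 ≡ 13·15: 13·15 = 195 ≡ 36. So 15^3 ≡ 36 (mod 53).
Hence h⁻¹(15) = 36.

36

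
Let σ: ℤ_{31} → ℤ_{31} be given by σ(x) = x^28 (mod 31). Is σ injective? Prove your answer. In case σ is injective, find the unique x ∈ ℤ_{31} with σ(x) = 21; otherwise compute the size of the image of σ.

16

σ(15): Repeated squaring mod 31: 15^1 ≡ 15, 15^2 ≡ 15² = 225 ≡ 8, 15^4 ≡ 8² = 64 ≡ 2, 15^8 ≡ 2² = 4, 15^16 ≡ 4² = 16. Since 28 = 16 + 8 + 4, 15^28 ≡ 16·4·2: 16·4 = 64 ≡ 2, then 2·2 = 4. So 15^28 ≡ 4 (mod 31).
σ(16): Repeated squaring mod 31: 16^1 ≡ 16, 16^2 ≡ 16² = 256 ≡ 8, 16^4 ≡ 8² = 64 ≡ 2, 16^8 ≡ 2² = 4, 16^16 ≡ 4² = 16. Since 28 = 16 + 8 + 4, 16^28 ≡ 16·4·2: 16·4 = 64 ≡ 2, then 2·2 = 4. So 16^28 ≡ 4 (mod 31).
So σ(15) = σ(16) = 4 while 15 ≠ 16, thus σ is not injective.
Since σ is not injective, we determine |image(σ)|. Computing x^28 mod 31 for each x (by repeated squaring, reducing mod 31 at every step), the values σ(0), σ(1), …, σ(30) are: 0, 1, 8, 7, 2, 5, 25, 19, 16, 18, 9, 10, 14, 20, 28, 4, 4, 28, 20, 14, 10, 9, 18, 16, 19, 25, 5, 2, 7, 8, 1.
The distinct values are {0, 1, 2, 4, 5, 7, 8, 9, 10, 14, 16, 18, 19, 20, 25, 28}; there are 16 of them.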